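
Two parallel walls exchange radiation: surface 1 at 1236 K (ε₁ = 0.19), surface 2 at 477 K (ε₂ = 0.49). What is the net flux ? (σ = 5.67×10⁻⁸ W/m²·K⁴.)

q ≈ 20500 W/m²

For two large parallel gray plates, q = σ(T₁⁴ − T₂⁴) / (1/ε₁ + 1/ε₂ − 1).
1/ε₁ + 1/ε₂ − 1 = 1/0.19 + 1/0.49 − 1 = 6.304.
T₁⁴ − T₂⁴ = 2.33×10^12 − 5.18×10^10 = 2.28×10^12 K⁴.
q = 5.67×10⁻⁸ × 2.28×10^12 / 6.304 = 20500 W/m².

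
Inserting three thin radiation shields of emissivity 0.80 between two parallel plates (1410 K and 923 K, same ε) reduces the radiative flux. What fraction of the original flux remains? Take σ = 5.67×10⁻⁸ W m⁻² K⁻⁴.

ratio ≈ 0.250

With N identical shields there are N+1 = 4 gaps in series, each with the same radiative resistance, so the flux falls to 1/(N+1) of its unshielded value.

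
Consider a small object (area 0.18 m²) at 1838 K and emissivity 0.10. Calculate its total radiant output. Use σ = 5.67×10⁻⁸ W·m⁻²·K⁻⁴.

Stefan–Boltzmann: P = εσAT⁴ = 0.10 × 5.67×10⁻⁸ × 0.180 × (1838)⁴ = 0.10 × 5.67×10⁻⁸ × 0.180 × 1.14×10^13.
P = 11600 W.

P ≈ 11600 W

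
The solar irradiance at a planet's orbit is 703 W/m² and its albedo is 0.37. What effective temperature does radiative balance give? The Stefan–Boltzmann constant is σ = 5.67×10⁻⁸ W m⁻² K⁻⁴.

Power absorbed = (1−a)S·πR²; power emitted = 4πR²σT⁴. Equating and cancelling πR²:
T = ((1−a)S / 4σ)^(1/4) = (443 / (4 × 5.67×10⁻⁸))^(1/4) = (1.95×10^9)^(1/4).
T = 210 K.

T ≈ 210 K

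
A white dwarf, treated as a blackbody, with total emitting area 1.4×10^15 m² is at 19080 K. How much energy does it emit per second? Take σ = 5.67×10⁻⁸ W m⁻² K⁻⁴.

P = σAT⁴ = 5.67×10⁻⁸ × 1.40×10^15 × (19080)⁴ = 5.67×10⁻⁸ × 1.40×10^15 × 1.33×10^17.
P = 1.05×10^25 W.

P ≈ 1.05×10^25 W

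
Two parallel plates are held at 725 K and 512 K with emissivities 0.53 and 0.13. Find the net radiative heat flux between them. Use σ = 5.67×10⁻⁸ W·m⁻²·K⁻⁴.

For two large parallel gray plates, q = σ(T₁⁴ − T₂⁴) / (1/ε₁ + 1/ε₂ − 1).
1/ε₁ + 1/ε₂ − 1 = 1/0.53 + 1/0.13 − 1 = 8.579.
T₁⁴ − T₂⁴ = 2.76×10^11 − 6.87×10^10 = 2.08×10^11 K⁴.
q = 5.67×10⁻⁸ × 2.08×10^11 / 8.579 = 1370 W/m².

q ≈ 1370 W/m²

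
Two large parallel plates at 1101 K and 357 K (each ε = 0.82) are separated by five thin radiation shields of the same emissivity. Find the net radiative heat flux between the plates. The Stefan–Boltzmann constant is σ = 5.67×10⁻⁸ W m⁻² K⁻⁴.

q ≈ 9540 W/m²

Each of the 6 gaps contributes resistance (2/ε − 1) = 2/0.82 − 1 = 1.439; total = 8.634.
q = σ(T₁⁴ − T₂⁴) / 8.634 = 5.67×10⁻⁸ × 1.45×10^12 / 8.634 = 9540 W/m².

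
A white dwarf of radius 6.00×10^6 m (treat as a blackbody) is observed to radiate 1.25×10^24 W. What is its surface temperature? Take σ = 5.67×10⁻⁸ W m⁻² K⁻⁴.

T ≈ 14900 K

A = 4πr² = 4π × (6.00×10^6)² = 4.52×10^14 m².
From P = σAT⁴, T = (P / σA)^(1/4) = (1.25×10^24 / (5.67×10⁻⁸ × 4.52×10^14))^(1/4).
T = (4.87×10^16)^(1/4) = 14900 K.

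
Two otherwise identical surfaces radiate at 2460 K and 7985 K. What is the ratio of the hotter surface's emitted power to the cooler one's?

P ∝ T⁴, so the ratio is (7985/2460)⁴ = (3.246)⁴ = 111.

ratio ≈ 111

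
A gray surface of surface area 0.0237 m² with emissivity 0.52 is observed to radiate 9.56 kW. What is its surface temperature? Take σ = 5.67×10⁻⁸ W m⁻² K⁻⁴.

T ≈ 1920 K

From P = εσAT⁴, T = (P / εσA)^(1/4) = (9560 / (0.52 × 5.67×10⁻⁸ × 0.0237))^(1/4).
T = (1.37×10^13)^(1/4) = 1920 K.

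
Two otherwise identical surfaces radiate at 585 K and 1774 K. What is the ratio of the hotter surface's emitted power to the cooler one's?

P ∝ T⁴, so the ratio is (1774/585)⁴ = (3.032)⁴ = 84.6.

ratio ≈ 84.6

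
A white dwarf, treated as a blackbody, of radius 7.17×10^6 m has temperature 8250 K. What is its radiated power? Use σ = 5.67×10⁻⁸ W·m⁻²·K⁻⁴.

A = 4πr² = 4π × (7.17×10^6)² = 6.46×10^14 m².
P = σAT⁴ = 5.67×10⁻⁸ × 6.46×10^14 × (8250)⁴ = 5.67×10⁻⁸ × 6.46×10^14 × 4.63×10^15.
P = 1.70×10^23 W.

P ≈ 1.70×10^23 W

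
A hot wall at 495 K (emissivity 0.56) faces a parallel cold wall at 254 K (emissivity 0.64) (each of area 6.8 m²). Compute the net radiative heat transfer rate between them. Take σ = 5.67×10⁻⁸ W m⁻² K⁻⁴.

Q ≈ 9170 W

For two large parallel gray plates, q = σ(T₁⁴ − T₂⁴) / (1/ε₁ + 1/ε₂ − 1).
1/ε₁ + 1/ε₂ − 1 = 1/0.56 + 1/0.64 − 1 = 2.348.
T₁⁴ − T₂⁴ = 6.00×10^10 − 4.16×10^9 = 5.59×10^10 K⁴.
q = 5.67×10⁻⁸ × 5.59×10^10 / 2.348 = 1350 W/m².
Q = q·A = 1350 × 6.8 = 9170 W.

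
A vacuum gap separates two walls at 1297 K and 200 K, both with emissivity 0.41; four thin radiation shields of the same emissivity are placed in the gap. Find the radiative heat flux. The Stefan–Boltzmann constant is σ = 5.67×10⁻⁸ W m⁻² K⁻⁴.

q ≈ 8270 W/m²

Each of the 5 gaps contributes resistance (2/ε − 1) = 2/0.41 − 1 = 3.878; total = 19.39.
q = σ(T₁⁴ − T₂⁴) / 19.39 = 5.67×10⁻⁸ × 2.83×10^12 / 19.39 = 8270 W/m².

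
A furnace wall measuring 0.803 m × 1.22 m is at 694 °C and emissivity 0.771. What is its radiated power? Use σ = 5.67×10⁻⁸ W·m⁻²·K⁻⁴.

P ≈ 37400 W

A = 0.803 × 1.22 = 0.980 m².
694 °C = 967 K.
P = εσAT⁴ = 0.771 × 5.67×10⁻⁸ × 0.980 × (967)⁴ = 0.771 × 5.67×10⁻⁸ × 0.980 × 8.74×10^11.
P = 37400 W.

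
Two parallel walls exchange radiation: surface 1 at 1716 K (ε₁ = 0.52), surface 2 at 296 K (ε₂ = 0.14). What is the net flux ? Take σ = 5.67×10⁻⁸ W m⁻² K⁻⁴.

For two large parallel gray plates, q = σ(T₁⁴ − T₂⁴) / (1/ε₁ + 1/ε₂ − 1).
1/ε₁ + 1/ε₂ − 1 = 1/0.52 + 1/0.14 − 1 = 8.066.
T₁⁴ − T₂⁴ = 8.67×10^12 − 7.68×10^9 = 8.66×10^12 K⁴.
q = 5.67×10⁻⁸ × 8.66×10^12 / 8.066 = 60900 W/m².

q ≈ 60900 W/m²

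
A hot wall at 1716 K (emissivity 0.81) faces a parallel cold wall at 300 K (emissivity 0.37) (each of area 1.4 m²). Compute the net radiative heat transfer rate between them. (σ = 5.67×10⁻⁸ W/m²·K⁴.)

For two large parallel gray plates, q = σ(T₁⁴ − T₂⁴) / (1/ε₁ + 1/ε₂ − 1).
1/ε₁ + 1/ε₂ − 1 = 1/0.81 + 1/0.37 − 1 = 2.937.
T₁⁴ − T₂⁴ = 8.67×10^12 − 8.10×10^9 = 8.66×10^12 K⁴.
q = 5.67×10⁻⁸ × 8.66×10^12 / 2.937 = 1.67×10^5 W/m².
Q = q·A = 1.67×10^5 × 1.4 = 2.34×10^5 W.

Q ≈ 2.34×10^5 W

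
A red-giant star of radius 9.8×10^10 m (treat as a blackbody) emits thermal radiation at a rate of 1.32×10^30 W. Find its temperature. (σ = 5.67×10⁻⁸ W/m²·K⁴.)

A = 4πr² = 4π × (9.8×10^10)² = 1.21×10^23 m².
From P = σAT⁴, T = (P / σA)^(1/4) = (1.32×10^30 / (5.67×10⁻⁸ × 1.21×10^23))^(1/4).
T = (1.93×10^14)^(1/4) = 3730 K.

T ≈ 3730 K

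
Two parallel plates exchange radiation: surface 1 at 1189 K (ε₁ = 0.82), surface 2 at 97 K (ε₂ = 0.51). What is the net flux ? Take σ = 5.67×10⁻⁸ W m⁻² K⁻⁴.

q ≈ 52000 W/m²

For two large parallel gray plates, q = σ(T₁⁴ − T₂⁴) / (1/ε₁ + 1/ε₂ − 1).
1/ε₁ + 1/ε₂ − 1 = 1/0.82 + 1/0.51 − 1 = 2.180.
T₁⁴ − T₂⁴ = 2.00×10^12 − 8.85×10^7 = 2.00×10^12 K⁴.
q = 5.67×10⁻⁸ × 2.00×10^12 / 2.180 = 52000 W/m².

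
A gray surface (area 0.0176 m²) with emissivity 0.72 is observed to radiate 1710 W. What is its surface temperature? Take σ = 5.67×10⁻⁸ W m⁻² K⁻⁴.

T ≈ 1240 K

From P = εσAT⁴, T = (P / εσA)^(1/4) = (1710 / (0.72 × 5.67×10⁻⁸ × 0.0176))^(1/4).
T = (2.38×10^12)^(1/4) = 1240 K.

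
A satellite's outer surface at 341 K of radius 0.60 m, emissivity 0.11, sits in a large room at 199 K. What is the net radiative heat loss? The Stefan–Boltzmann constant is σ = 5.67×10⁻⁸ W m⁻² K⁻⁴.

Q ≈ 337 W

A = 4πr² = 4π × (0.60)² = 4.52 m².
Q = εσA(T⁴ − T_s⁴). T⁴ − T_s⁴ = (341)⁴ − (199)⁴ = 1.35×10^10 − 1.57×10^9 = 1.20×10^10 K⁴.
Q = 0.11 × 5.67×10⁻⁸ × 4.52 × 1.20×10^10 = 337 W.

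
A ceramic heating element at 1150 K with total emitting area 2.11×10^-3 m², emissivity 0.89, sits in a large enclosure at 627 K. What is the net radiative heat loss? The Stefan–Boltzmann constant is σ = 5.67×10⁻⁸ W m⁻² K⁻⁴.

Q = εσA(T⁴ − T_s⁴). T⁴ − T_s⁴ = (1150)⁴ − (627)⁴ = 1.75×10^12 − 1.55×10^11 = 1.59×10^12 K⁴.
Q = 0.89 × 5.67×10⁻⁸ × 2.11×10^-3 × 1.59×10^12 = 170 W.

Q ≈ 170 W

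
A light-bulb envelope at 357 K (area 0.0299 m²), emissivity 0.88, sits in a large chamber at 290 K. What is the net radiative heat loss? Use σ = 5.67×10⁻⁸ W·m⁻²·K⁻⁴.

Q = εσA(T⁴ − T_s⁴). T⁴ − T_s⁴ = (357)⁴ − (290)⁴ = 1.62×10^10 − 7.07×10^9 = 9.17×10^9 K⁴.
Q = 0.88 × 5.67×10⁻⁸ × 0.0299 × 9.17×10^9 = 13.7 W.

Q ≈ 13.7 W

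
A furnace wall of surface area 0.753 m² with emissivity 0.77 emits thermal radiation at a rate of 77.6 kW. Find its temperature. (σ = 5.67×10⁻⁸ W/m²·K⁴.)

From P = εσAT⁴, T = (P / εσA)^(1/4) = (77600 / (0.77 × 5.67×10⁻⁸ × 0.753))^(1/4).
T = (2.36×10^12)^(1/4) = 1240 K.

T ≈ 1240 K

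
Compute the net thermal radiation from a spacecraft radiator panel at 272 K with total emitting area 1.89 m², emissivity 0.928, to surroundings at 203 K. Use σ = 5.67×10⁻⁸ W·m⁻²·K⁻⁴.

Q ≈ 375 W

Q = εσA(T⁴ − T_s⁴). T⁴ − T_s⁴ = (272)⁴ − (203)⁴ = 5.47×10^9 − 1.70×10^9 = 3.78×10^9 K⁴.
Q = 0.928 × 5.67×10⁻⁸ × 1.89 × 3.78×10^9 = 375 W.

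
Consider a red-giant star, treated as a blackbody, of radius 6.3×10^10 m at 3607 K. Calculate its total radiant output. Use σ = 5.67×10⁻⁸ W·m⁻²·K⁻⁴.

P ≈ 4.79×10^29 W

A = 4πr² = 4π × (6.3×10^10)² = 4.99×10^22 m².
P = σAT⁴ = 5.67×10⁻⁸ × 4.99×10^22 × (3607)⁴ = 5.67×10⁻⁸ × 4.99×10^22 × 1.69×10^14.
P = 4.79×10^29 W.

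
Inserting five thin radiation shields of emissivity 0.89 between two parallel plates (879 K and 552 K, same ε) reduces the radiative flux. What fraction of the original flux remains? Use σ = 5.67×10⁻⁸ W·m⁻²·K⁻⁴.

ratio ≈ 0.167

With N identical shields there are N+1 = 6 gaps in series, each with the same radiative resistance, so the flux falls to 1/(N+1) of its unshielded value.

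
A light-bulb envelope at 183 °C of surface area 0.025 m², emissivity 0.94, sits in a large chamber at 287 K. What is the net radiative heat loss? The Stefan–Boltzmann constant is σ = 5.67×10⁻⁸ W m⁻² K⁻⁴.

Convert: 183 °C = 456 K.
Q = εσA(T⁴ − T_s⁴). T⁴ − T_s⁴ = (456)⁴ − (287)⁴ = 4.32×10^10 − 6.78×10^9 = 3.65×10^10 K⁴.
Q = 0.94 × 5.67×10⁻⁸ × 0.0250 × 3.65×10^10 = 48.6 W.

Q ≈ 48.6 W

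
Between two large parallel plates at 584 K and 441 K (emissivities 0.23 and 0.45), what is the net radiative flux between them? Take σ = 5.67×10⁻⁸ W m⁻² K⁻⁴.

For two large parallel gray plates, q = σ(T₁⁴ − T₂⁴) / (1/ε₁ + 1/ε₂ − 1).
1/ε₁ + 1/ε₂ − 1 = 1/0.23 + 1/0.45 − 1 = 5.570.
T₁⁴ − T₂⁴ = 1.16×10^11 − 3.78×10^10 = 7.85×10^10 K⁴.
q = 5.67×10⁻⁸ × 7.85×10^10 / 5.570 = 799 W/m².

q ≈ 799 W/m²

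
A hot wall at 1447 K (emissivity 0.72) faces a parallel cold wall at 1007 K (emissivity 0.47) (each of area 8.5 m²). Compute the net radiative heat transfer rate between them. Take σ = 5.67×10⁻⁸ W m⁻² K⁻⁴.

Q ≈ 6.43×10^5 W

For two large parallel gray plates, q = σ(T₁⁴ − T₂⁴) / (1/ε₁ + 1/ε₂ − 1).
1/ε₁ + 1/ε₂ − 1 = 1/0.72 + 1/0.47 − 1 = 2.517.
T₁⁴ − T₂⁴ = 4.38×10^12 − 1.03×10^12 = 3.36×10^12 K⁴.
q = 5.67×10⁻⁸ × 3.36×10^12 / 2.517 = 75600 W/m².
Q = q·A = 75600 × 8.5 = 6.43×10^5 W.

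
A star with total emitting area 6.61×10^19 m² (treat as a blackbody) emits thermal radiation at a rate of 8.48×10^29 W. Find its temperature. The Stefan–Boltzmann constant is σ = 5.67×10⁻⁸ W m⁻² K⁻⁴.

From P = σAT⁴, T = (P / σA)^(1/4) = (8.48×10^29 / (5.67×10⁻⁸ × 6.61×10^19))^(1/4).
T = (2.26×10^17)^(1/4) = 21800 K.

T ≈ 21800 K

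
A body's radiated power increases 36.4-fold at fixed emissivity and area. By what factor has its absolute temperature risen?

P ∝ T⁴ ⇒ T ∝ P^(1/4), so T scales by (36.4)^(1/4) = 2.46.

factor ≈ 2.46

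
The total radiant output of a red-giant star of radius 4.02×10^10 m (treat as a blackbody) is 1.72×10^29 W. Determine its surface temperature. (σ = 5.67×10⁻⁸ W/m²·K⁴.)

T ≈ 3500 K

A = 4πr² = 4π × (4.02×10^10)² = 2.03×10^22 m².
From P = σAT⁴, T = (P / σA)^(1/4) = (1.72×10^29 / (5.67×10⁻⁸ × 2.03×10^22))^(1/4).
T = (1.49×10^14)^(1/4) = 3500 K.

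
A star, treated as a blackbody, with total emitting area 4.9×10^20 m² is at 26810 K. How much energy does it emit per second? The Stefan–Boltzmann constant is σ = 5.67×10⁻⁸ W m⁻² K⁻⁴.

P = σAT⁴ = 5.67×10⁻⁸ × 4.90×10^20 × (26810)⁴ = 5.67×10⁻⁸ × 4.90×10^20 × 5.17×10^17.
P = 1.44×10^31 W.

P ≈ 1.44×10^31 W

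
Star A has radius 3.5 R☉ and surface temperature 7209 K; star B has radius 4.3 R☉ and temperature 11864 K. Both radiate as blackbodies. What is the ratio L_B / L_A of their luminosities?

L_B/L_A ≈ 11.1

L = 4πR²σT⁴ ∝ R²T⁴, so L_B/L_A = (4.3/3.5)² × (11864/7209)⁴ = 1.51 × 7.34 = 11.1.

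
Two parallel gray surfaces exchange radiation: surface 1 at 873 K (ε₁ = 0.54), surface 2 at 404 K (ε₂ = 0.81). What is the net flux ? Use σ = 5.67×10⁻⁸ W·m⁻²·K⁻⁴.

For two large parallel gray plates, q = σ(T₁⁴ − T₂⁴) / (1/ε₁ + 1/ε₂ − 1).
1/ε₁ + 1/ε₂ − 1 = 1/0.54 + 1/0.81 − 1 = 2.086.
T₁⁴ − T₂⁴ = 5.81×10^11 − 2.66×10^10 = 5.54×10^11 K⁴.
q = 5.67×10⁻⁸ × 5.54×10^11 / 2.086 = 15100 W/m².

q ≈ 15100 W/m²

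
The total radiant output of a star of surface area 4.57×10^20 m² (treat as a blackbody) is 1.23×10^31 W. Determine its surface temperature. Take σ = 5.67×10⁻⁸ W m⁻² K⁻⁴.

From P = σAT⁴, T = (P / σA)^(1/4) = (1.23×10^31 / (5.67×10⁻⁸ × 4.57×10^20))^(1/4).
T = (4.75×10^17)^(1/4) = 26200 K.

T ≈ 26200 K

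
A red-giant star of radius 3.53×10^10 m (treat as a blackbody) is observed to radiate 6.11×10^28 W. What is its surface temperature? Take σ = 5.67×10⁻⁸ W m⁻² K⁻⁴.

T ≈ 2880 K

A = 4πr² = 4π × (3.53×10^10)² = 1.57×10^22 m².
From P = σAT⁴, T = (P / σA)^(1/4) = (6.11×10^28 / (5.67×10⁻⁸ × 1.57×10^22))^(1/4).
T = (6.88×10^13)^(1/4) = 2880 K.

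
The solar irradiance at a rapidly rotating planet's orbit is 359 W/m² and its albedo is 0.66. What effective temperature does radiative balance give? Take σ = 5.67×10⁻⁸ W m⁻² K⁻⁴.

Power absorbed = (1−a)S·πR²; power emitted = 4πR²σT⁴. Equating and cancelling πR²:
T = ((1−a)S / 4σ)^(1/4) = (122 / (4 × 5.67×10⁻⁸))^(1/4) = (5.38×10^8)^(1/4).
T = 152 K.

T ≈ 152 K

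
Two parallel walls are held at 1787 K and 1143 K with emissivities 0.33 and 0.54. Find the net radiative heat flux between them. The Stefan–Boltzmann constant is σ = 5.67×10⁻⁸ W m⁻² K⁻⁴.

q ≈ 1.24×10^5 W/m²

For two large parallel gray plates, q = σ(T₁⁴ − T₂⁴) / (1/ε₁ + 1/ε₂ − 1).
1/ε₁ + 1/ε₂ − 1 = 1/0.33 + 1/0.54 − 1 = 3.882.
T₁⁴ − T₂⁴ = 1.02×10^13 − 1.71×10^12 = 8.49×10^12 K⁴.
q = 5.67×10⁻⁸ × 8.49×10^12 / 3.882 = 1.24×10^5 W/m².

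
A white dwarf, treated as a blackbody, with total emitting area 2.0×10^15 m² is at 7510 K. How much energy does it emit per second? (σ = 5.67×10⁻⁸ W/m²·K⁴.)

P = σAT⁴ = 5.67×10⁻⁸ × 2.00×10^15 × (7510)⁴ = 5.67×10⁻⁸ × 2.00×10^15 × 3.18×10^15.
P = 3.61×10^23 W.

P ≈ 3.61×10^23 W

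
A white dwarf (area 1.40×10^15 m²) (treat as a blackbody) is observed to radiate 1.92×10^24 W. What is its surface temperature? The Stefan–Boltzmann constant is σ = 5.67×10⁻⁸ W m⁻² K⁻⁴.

From P = σAT⁴, T = (P / σA)^(1/4) = (1.92×10^24 / (5.67×10⁻⁸ × 1.40×10^15))^(1/4).
T = (2.42×10^16)^(1/4) = 12500 K.

T ≈ 12500 K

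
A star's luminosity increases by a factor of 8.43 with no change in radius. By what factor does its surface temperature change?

factor ≈ 1.70

P ∝ T⁴ ⇒ T ∝ P^(1/4), so T scales by (8.43)^(1/4) = 1.70.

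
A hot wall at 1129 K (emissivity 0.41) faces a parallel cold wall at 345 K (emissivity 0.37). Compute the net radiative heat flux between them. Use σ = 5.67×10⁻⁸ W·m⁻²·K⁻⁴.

q ≈ 22000 W/m²

For two large parallel gray plates, q = σ(T₁⁴ − T₂⁴) / (1/ε₁ + 1/ε₂ − 1).
1/ε₁ + 1/ε₂ − 1 = 1/0.41 + 1/0.37 − 1 = 4.142.
T₁⁴ − T₂⁴ = 1.62×10^12 − 1.42×10^10 = 1.61×10^12 K⁴.
q = 5.67×10⁻⁸ × 1.61×10^12 / 4.142 = 22000 W/m².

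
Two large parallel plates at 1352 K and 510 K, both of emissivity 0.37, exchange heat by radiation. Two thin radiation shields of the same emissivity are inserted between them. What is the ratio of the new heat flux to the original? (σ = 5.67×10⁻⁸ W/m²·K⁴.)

ratio ≈ 0.333

With N identical shields there are N+1 = 3 gaps in series, each with the same radiative resistance, so the flux falls to 1/(N+1) of its unshielded value.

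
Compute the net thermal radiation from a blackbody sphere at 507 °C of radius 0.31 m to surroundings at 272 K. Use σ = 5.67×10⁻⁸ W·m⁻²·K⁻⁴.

A = 4πr² = 4π × (0.31)² = 1.21 m².
Convert: 507 °C = 780 K.
Q = σA(T⁴ − T_s⁴). T⁴ − T_s⁴ = (780)⁴ − (272)⁴ = 3.70×10^11 − 5.47×10^9 = 3.65×10^11 K⁴.
Q = 5.67×10⁻⁸ × 1.21 × 3.65×10^11 = 25000 W.

Q ≈ 25000 W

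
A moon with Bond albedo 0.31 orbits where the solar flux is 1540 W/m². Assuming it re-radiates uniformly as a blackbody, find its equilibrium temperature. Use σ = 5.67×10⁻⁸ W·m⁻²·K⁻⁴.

T ≈ 262 K

Power absorbed = (1−a)S·πR²; power emitted = 4πR²σT⁴. Equating and cancelling πR²:
T = ((1−a)S / 4σ)^(1/4) = (1060 / (4 × 5.67×10⁻⁸))^(1/4) = (4.69×10^9)^(1/4).
T = 262 K.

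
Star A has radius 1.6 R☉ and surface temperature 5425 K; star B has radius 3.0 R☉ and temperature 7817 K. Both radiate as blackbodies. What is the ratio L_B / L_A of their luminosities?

L_B/L_A ≈ 15.2

L = 4πR²σT⁴ ∝ R²T⁴, so L_B/L_A = (3.0/1.6)² × (7817/5425)⁴ = 3.52 × 4.31 = 15.2.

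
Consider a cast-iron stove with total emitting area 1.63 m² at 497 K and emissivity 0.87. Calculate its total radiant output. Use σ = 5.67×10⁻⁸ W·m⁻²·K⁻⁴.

P ≈ 4910 W

P = εσAT⁴ = 0.87 × 5.67×10⁻⁸ × 1.63 × (497)⁴ = 0.87 × 5.67×10⁻⁸ × 1.63 × 6.10×10^10.
P = 4910 W.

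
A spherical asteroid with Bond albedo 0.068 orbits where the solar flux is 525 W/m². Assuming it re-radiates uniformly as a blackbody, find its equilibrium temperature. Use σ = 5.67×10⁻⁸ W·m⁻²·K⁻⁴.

T ≈ 216 K

Power absorbed = (1−a)S·πR²; power emitted = 4πR²σT⁴. Equating and cancelling πR²:
T = ((1−a)S / 4σ)^(1/4) = (489 / (4 × 5.67×10⁻⁸))^(1/4) = (2.16×10^9)^(1/4).
T = 216 K.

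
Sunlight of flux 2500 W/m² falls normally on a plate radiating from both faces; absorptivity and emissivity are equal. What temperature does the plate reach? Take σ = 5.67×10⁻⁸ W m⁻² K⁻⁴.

Absorbed flux αS = emitted flux 2εσT⁴ per unit area; with α = ε this gives T = (S/2σ)^(1/4).
T = (2500 / (2 × 5.67×10⁻⁸))^(1/4) = (2.20×10^10)^(1/4).
T = 385 K.

T ≈ 385 K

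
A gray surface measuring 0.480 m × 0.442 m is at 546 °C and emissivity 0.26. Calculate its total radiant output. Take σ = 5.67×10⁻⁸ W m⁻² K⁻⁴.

P ≈ 1410 W

A = 0.480 × 0.442 = 0.212 m².
546 °C = 819 K.
P = εσAT⁴ = 0.26 × 5.67×10⁻⁸ × 0.212 × (819)⁴ = 0.26 × 5.67×10⁻⁸ × 0.212 × 4.50×10^11.
P = 1410 W.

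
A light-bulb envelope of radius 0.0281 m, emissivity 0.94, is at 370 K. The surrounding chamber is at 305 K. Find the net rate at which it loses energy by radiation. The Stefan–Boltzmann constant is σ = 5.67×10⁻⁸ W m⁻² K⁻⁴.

A = 4πr² = 4π × (0.0281)² = 9.92×10^-3 m².
Q = εσA(T⁴ − T_s⁴). T⁴ − T_s⁴ = (370)⁴ − (305)⁴ = 1.87×10^10 − 8.65×10^9 = 1.01×10^10 K⁴.
Q = 0.94 × 5.67×10⁻⁸ × 9.92×10^-3 × 1.01×10^10 = 5.34 W.

Q ≈ 5.34 W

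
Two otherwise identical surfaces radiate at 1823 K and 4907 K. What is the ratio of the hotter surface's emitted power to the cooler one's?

ratio ≈ 52.5

P ∝ T⁴, so the ratio is (4907/1823)⁴ = (2.692)⁴ = 52.5.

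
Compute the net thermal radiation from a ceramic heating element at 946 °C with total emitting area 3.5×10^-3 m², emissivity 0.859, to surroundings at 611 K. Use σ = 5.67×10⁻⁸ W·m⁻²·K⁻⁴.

Q ≈ 353 W

Convert: 946 °C = 1219 K.
Q = εσA(T⁴ − T_s⁴). T⁴ − T_s⁴ = (1219)⁴ − (611)⁴ = 2.21×10^12 − 1.39×10^11 = 2.07×10^12 K⁴.
Q = 0.859 × 5.67×10⁻⁸ × 3.50×10^-3 × 2.07×10^12 = 353 W.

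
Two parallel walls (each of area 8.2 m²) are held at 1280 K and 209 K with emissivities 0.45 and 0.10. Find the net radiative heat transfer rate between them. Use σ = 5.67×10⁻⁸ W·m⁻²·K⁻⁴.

Q ≈ 1.11×10^5 W

For two large parallel gray plates, q = σ(T₁⁴ − T₂⁴) / (1/ε₁ + 1/ε₂ − 1).
1/ε₁ + 1/ε₂ − 1 = 1/0.45 + 1/0.10 − 1 = 11.22.
T₁⁴ − T₂⁴ = 2.68×10^12 − 1.91×10^9 = 2.68×10^12 K⁴.
q = 5.67×10⁻⁸ × 2.68×10^12 / 11.22 = 13600 W/m².
Q = q·A = 13600 × 8.2 = 1.11×10^5 W.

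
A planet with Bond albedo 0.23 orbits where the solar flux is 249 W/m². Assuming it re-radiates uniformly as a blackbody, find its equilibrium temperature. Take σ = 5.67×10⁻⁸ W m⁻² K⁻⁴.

T ≈ 171 K

Power absorbed = (1−a)S·πR²; power emitted = 4πR²σT⁴. Equating and cancelling πR²:
T = ((1−a)S / 4σ)^(1/4) = (192 / (4 × 5.67×10⁻⁸))^(1/4) = (8.45×10^8)^(1/4).
T = 171 K.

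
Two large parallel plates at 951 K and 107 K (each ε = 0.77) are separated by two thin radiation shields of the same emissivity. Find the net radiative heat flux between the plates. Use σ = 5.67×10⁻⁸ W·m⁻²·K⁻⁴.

q ≈ 9680 W/m²

Each of the 3 gaps contributes resistance (2/ε − 1) = 2/0.77 − 1 = 1.597; total = 4.792.
q = σ(T₁⁴ − T₂⁴) / 4.792 = 5.67×10⁻⁸ × 8.18×10^11 / 4.792 = 9680 W/m².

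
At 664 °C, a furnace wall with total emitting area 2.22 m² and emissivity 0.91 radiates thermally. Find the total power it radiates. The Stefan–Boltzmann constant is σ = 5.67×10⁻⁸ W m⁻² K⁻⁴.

P ≈ 88300 W

664 °C = 937 K.
P = εσAT⁴ = 0.91 × 5.67×10⁻⁸ × 2.22 × (937)⁴ = 0.91 × 5.67×10⁻⁸ × 2.22 × 7.71×10^11.
P = 88300 W.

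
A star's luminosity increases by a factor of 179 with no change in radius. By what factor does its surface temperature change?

P ∝ T⁴ ⇒ T ∝ P^(1/4), so T scales by (179)^(1/4) = 3.66.

factor ≈ 3.66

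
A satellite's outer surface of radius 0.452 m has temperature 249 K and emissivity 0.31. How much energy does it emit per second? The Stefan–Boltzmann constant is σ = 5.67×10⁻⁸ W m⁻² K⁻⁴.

P ≈ 173 W

A = 4πr² = 4π × (0.452)² = 2.57 m².
Stefan–Boltzmann: P = εσAT⁴ = 0.31 × 5.67×10⁻⁸ × 2.57 × (249)⁴ = 0.31 × 5.67×10⁻⁸ × 2.57 × 3.84×10^9.
P = 173 W.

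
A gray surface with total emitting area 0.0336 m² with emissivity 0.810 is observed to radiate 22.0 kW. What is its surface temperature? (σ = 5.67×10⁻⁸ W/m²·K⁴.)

T ≈ 1940 K

From P = εσAT⁴, T = (P / εσA)^(1/4) = (22000 / (0.810 × 5.67×10⁻⁸ × 0.0336))^(1/4).
T = (1.43×10^13)^(1/4) = 1940 K.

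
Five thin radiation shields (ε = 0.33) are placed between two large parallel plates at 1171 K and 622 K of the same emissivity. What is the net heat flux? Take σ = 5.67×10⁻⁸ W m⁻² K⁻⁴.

q ≈ 3230 W/m²

Each of the 6 gaps contributes resistance (2/ε − 1) = 2/0.33 − 1 = 5.061; total = 30.36.
q = σ(T₁⁴ − T₂⁴) / 30.36 = 5.67×10⁻⁸ × 1.73×10^12 / 30.36 = 3230 W/m².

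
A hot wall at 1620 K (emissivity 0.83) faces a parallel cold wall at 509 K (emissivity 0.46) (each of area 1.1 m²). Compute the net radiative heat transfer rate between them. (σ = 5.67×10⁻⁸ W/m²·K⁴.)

Q ≈ 1.79×10^5 W

For two large parallel gray plates, q = σ(T₁⁴ − T₂⁴) / (1/ε₁ + 1/ε₂ − 1).
1/ε₁ + 1/ε₂ − 1 = 1/0.83 + 1/0.46 − 1 = 2.379.
T₁⁴ − T₂⁴ = 6.89×10^12 − 6.71×10^10 = 6.82×10^12 K⁴.
q = 5.67×10⁻⁸ × 6.82×10^12 / 2.379 = 1.63×10^5 W/m².
Q = q·A = 1.63×10^5 × 1.1 = 1.79×10^5 W.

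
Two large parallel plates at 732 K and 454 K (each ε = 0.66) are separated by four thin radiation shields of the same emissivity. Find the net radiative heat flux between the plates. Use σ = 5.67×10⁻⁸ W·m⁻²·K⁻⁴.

q ≈ 1370 W/m²

Each of the 5 gaps contributes resistance (2/ε − 1) = 2/0.66 − 1 = 2.030; total = 10.15.
q = σ(T₁⁴ − T₂⁴) / 10.15 = 5.67×10⁻⁸ × 2.45×10^11 / 10.15 = 1370 W/m².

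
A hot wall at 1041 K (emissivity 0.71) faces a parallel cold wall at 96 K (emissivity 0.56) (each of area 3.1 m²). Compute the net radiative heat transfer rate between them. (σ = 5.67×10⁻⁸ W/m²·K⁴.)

Q ≈ 94100 W

For two large parallel gray plates, q = σ(T₁⁴ − T₂⁴) / (1/ε₁ + 1/ε₂ − 1).
1/ε₁ + 1/ε₂ − 1 = 1/0.71 + 1/0.56 − 1 = 2.194.
T₁⁴ − T₂⁴ = 1.17×10^12 − 8.49×10^7 = 1.17×10^12 K⁴.
q = 5.67×10⁻⁸ × 1.17×10^12 / 2.194 = 30300 W/m².
Q = q·A = 30300 × 3.1 = 94100 W.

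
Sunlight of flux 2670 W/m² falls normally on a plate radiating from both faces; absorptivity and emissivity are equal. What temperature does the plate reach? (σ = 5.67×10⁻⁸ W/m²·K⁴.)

T ≈ 392 K

Absorbed flux αS = emitted flux 2εσT⁴ per unit area; with α = ε this gives T = (S/2σ)^(1/4).
T = (2670 / (2 × 5.67×10⁻⁸))^(1/4) = (2.35×10^10)^(1/4).
T = 392 K.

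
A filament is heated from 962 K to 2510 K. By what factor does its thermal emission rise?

ratio ≈ 46.3

P ∝ T⁴, so the ratio is (2510/962)⁴ = (2.609)⁴ = 46.3.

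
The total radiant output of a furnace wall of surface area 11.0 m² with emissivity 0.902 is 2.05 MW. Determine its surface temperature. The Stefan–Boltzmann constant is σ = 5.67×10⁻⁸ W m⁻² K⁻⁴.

From P = εσAT⁴, T = (P / εσA)^(1/4) = (2.05×10^6 / (0.902 × 5.67×10⁻⁸ × 11.0))^(1/4).
T = (3.64×10^12)^(1/4) = 1380 K.

T ≈ 1380 K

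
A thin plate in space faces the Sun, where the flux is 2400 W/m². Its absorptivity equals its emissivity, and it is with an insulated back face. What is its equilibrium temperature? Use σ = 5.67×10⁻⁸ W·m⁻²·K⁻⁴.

Absorbed flux αS = emitted flux εσT⁴ (one radiating face); with α = ε, T = (S/σ)^(1/4).
T = (2400 / 5.67×10⁻⁸)^(1/4) = (4.23×10^10)^(1/4).
T = 454 K.

T ≈ 454 K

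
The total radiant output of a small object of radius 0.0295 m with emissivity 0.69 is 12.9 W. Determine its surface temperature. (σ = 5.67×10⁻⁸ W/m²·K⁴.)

T ≈ 417 K

A = 4πr² = 4π × (0.0295)² = 0.0109 m².
From P = εσAT⁴, T = (P / εσA)^(1/4) = (12.9 / (0.69 × 5.67×10⁻⁸ × 0.0109))^(1/4).
T = (3.02×10^10)^(1/4) = 417 K.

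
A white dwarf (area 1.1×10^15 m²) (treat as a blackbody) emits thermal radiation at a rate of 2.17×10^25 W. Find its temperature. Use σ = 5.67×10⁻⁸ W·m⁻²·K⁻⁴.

From P = σAT⁴, T = (P / σA)^(1/4) = (2.17×10^25 / (5.67×10⁻⁸ × 1.10×10^15))^(1/4).
T = (3.48×10^17)^(1/4) = 24300 K.

T ≈ 24300 K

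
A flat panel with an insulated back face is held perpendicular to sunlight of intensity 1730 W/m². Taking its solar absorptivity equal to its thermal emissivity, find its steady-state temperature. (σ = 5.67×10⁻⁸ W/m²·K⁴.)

Absorbed flux αS = emitted flux εσT⁴ (one radiating face); with α = ε, T = (S/σ)^(1/4).
T = (1730 / 5.67×10⁻⁸)^(1/4) = (3.05×10^10)^(1/4).
T = 418 K.

T ≈ 418 K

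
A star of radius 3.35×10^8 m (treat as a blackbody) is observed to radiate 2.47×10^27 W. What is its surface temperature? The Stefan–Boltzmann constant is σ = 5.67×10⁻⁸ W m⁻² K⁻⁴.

A = 4πr² = 4π × (3.35×10^8)² = 1.41×10^18 m².
From P = σAT⁴, T = (P / σA)^(1/4) = (2.47×10^27 / (5.67×10⁻⁸ × 1.41×10^18))^(1/4).
T = (3.09×10^16)^(1/4) = 13300 K.

T ≈ 13300 K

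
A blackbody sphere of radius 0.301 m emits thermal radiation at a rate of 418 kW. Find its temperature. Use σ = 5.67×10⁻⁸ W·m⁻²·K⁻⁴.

T ≈ 1600 K

A = 4πr² = 4π × (0.301)² = 1.14 m².
From P = σAT⁴, T = (P / σA)^(1/4) = (4.18×10^5 / (5.67×10⁻⁸ × 1.14))^(1/4).
T = (6.48×10^12)^(1/4) = 1600 K.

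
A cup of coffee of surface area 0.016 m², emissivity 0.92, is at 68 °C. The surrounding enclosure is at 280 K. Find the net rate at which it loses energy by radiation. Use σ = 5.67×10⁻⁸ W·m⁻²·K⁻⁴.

Convert: 68 °C = 341 K.
Q = εσA(T⁴ − T_s⁴). T⁴ − T_s⁴ = (341)⁴ − (280)⁴ = 1.35×10^10 − 6.15×10^9 = 7.37×10^9 K⁴.
Q = 0.92 × 5.67×10⁻⁸ × 0.0160 × 7.37×10^9 = 6.16 W.

Q ≈ 6.16 W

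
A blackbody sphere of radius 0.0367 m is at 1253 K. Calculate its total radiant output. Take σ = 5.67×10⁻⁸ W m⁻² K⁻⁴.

P ≈ 2370 W

A = 4πr² = 4π × (0.0367)² = 0.0169 m².
P = σAT⁴ = 5.67×10⁻⁸ × 0.0169 × (1253)⁴ = 5.67×10⁻⁸ × 0.0169 × 2.46×10^12.
P = 2370 W.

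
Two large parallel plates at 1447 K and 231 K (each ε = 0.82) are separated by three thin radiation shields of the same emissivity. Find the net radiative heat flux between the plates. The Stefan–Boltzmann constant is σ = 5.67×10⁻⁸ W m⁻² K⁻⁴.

q ≈ 43200 W/m²

Each of the 4 gaps contributes resistance (2/ε − 1) = 2/0.82 − 1 = 1.439; total = 5.756.
q = σ(T₁⁴ − T₂⁴) / 5.756 = 5.67×10⁻⁸ × 4.38×10^12 / 5.756 = 43200 W/m².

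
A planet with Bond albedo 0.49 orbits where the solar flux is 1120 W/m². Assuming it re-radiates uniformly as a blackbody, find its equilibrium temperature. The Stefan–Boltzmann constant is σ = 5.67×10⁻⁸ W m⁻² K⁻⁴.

T ≈ 224 K

Power absorbed = (1−a)S·πR²; power emitted = 4πR²σT⁴. Equating and cancelling πR²:
T = ((1−a)S / 4σ)^(1/4) = (571 / (4 × 5.67×10⁻⁸))^(1/4) = (2.52×10^9)^(1/4).
T = 224 K.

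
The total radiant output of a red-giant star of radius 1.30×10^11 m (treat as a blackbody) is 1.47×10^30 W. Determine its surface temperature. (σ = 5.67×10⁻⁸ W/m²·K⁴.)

A = 4πr² = 4π × (1.30×10^11)² = 2.12×10^23 m².
From P = σAT⁴, T = (P / σA)^(1/4) = (1.47×10^30 / (5.67×10⁻⁸ × 2.12×10^23))^(1/4).
T = (1.22×10^14)^(1/4) = 3320 K.

T ≈ 3320 K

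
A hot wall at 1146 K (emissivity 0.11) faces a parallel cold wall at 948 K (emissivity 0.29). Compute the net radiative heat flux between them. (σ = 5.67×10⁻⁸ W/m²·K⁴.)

q ≈ 4510 W/m²

For two large parallel gray plates, q = σ(T₁⁴ − T₂⁴) / (1/ε₁ + 1/ε₂ − 1).
1/ε₁ + 1/ε₂ − 1 = 1/0.11 + 1/0.29 − 1 = 11.54.
T₁⁴ − T₂⁴ = 1.72×10^12 − 8.08×10^11 = 9.17×10^11 K⁴.
q = 5.67×10⁻⁸ × 9.17×10^11 / 11.54 = 4510 W/m².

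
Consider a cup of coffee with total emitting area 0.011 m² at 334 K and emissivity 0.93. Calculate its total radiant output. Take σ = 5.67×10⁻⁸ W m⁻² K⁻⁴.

P = εσAT⁴ = 0.93 × 5.67×10⁻⁸ × 0.0110 × (334)⁴ = 0.93 × 5.67×10⁻⁸ × 0.0110 × 1.24×10^10.
P = 7.22 W.

P ≈ 7.22 W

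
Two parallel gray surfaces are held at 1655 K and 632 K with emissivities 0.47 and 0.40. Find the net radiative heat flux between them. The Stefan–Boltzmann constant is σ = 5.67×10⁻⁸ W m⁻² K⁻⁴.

q ≈ 1.15×10^5 W/m²

For two large parallel gray plates, q = σ(T₁⁴ − T₂⁴) / (1/ε₁ + 1/ε₂ − 1).
1/ε₁ + 1/ε₂ − 1 = 1/0.47 + 1/0.40 − 1 = 3.628.
T₁⁴ − T₂⁴ = 7.50×10^12 − 1.60×10^11 = 7.34×10^12 K⁴.
q = 5.67×10⁻⁸ × 7.34×10^12 / 3.628 = 1.15×10^5 W/m².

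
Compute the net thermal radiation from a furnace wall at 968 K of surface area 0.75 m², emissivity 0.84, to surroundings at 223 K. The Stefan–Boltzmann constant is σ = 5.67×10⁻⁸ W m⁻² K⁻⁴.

Q = εσA(T⁴ − T_s⁴). T⁴ − T_s⁴ = (968)⁴ − (223)⁴ = 8.78×10^11 − 2.47×10^9 = 8.76×10^11 K⁴.
Q = 0.84 × 5.67×10⁻⁸ × 0.750 × 8.76×10^11 = 31300 W.

Q ≈ 31300 W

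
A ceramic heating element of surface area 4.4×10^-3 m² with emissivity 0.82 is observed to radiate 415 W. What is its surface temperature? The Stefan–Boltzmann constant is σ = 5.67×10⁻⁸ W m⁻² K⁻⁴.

T ≈ 1190 K

From P = εσAT⁴, T = (P / εσA)^(1/4) = (415 / (0.82 × 5.67×10⁻⁸ × 4.40×10^-3))^(1/4).
T = (2.03×10^12)^(1/4) = 1190 K.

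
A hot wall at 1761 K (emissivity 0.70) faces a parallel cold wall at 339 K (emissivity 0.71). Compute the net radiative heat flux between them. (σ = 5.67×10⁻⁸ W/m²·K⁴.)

q ≈ 2.96×10^5 W/m²

For two large parallel gray plates, q = σ(T₁⁴ − T₂⁴) / (1/ε₁ + 1/ε₂ − 1).
1/ε₁ + 1/ε₂ − 1 = 1/0.70 + 1/0.71 − 1 = 1.837.
T₁⁴ − T₂⁴ = 9.62×10^12 − 1.32×10^10 = 9.60×10^12 K⁴.
q = 5.67×10⁻⁸ × 9.60×10^12 / 1.837 = 2.96×10^5 W/m².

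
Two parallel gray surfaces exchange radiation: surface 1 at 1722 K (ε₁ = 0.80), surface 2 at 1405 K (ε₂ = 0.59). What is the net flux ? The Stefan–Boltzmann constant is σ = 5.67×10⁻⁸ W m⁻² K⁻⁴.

For two large parallel gray plates, q = σ(T₁⁴ − T₂⁴) / (1/ε₁ + 1/ε₂ − 1).
1/ε₁ + 1/ε₂ − 1 = 1/0.80 + 1/0.59 − 1 = 1.945.
T₁⁴ − T₂⁴ = 8.79×10^12 − 3.90×10^12 = 4.90×10^12 K⁴.
q = 5.67×10⁻⁸ × 4.90×10^12 / 1.945 = 1.43×10^5 W/m².

q ≈ 1.43×10^5 W/m²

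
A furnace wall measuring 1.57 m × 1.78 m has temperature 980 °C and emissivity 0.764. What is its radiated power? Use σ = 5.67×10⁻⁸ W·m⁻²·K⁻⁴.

P ≈ 2.98×10^5 W

A = 1.57 × 1.78 = 2.79 m².
980 °C = 1253 K.
Stefan–Boltzmann: P = εσAT⁴ = 0.764 × 5.67×10⁻⁸ × 2.79 × (1253)⁴ = 0.764 × 5.67×10⁻⁸ × 2.79 × 2.46×10^12.
P = 2.98×10^5 W.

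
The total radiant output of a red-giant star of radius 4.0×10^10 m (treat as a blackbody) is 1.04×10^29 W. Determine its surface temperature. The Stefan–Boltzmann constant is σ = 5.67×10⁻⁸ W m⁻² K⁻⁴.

A = 4πr² = 4π × (4.0×10^10)² = 2.01×10^22 m².
From P = σAT⁴, T = (P / σA)^(1/4) = (1.04×10^29 / (5.67×10⁻⁸ × 2.01×10^22))^(1/4).
T = (9.12×10^13)^(1/4) = 3090 K.

T ≈ 3090 K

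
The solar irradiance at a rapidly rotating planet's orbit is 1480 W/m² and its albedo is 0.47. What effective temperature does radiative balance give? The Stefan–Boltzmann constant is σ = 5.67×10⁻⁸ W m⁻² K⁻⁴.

T ≈ 243 K

Power absorbed = (1−a)S·πR²; power emitted = 4πR²σT⁴. Equating and cancelling πR²:
T = ((1−a)S / 4σ)^(1/4) = (784 / (4 × 5.67×10⁻⁸))^(1/4) = (3.46×10^9)^(1/4).
T = 243 K.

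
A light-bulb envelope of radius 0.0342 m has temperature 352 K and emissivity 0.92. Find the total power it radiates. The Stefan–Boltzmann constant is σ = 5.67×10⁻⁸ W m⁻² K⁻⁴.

P ≈ 11.8 W

A = 4πr² = 4π × (0.0342)² = 0.0147 m².
P = εσAT⁴ = 0.92 × 5.67×10⁻⁸ × 0.0147 × (352)⁴ = 0.92 × 5.67×10⁻⁸ × 0.0147 × 1.54×10^10.
P = 11.8 W.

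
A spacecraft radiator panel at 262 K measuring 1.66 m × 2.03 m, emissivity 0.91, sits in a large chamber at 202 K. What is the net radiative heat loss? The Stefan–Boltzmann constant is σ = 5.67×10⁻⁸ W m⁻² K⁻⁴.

Q ≈ 530 W

A = 1.66 × 2.03 = 3.37 m².
Q = εσA(T⁴ − T_s⁴). T⁴ − T_s⁴ = (262)⁴ − (202)⁴ = 4.71×10^9 − 1.66×10^9 = 3.05×10^9 K⁴.
Q = 0.91 × 5.67×10⁻⁸ × 3.37 × 3.05×10^9 = 530 W.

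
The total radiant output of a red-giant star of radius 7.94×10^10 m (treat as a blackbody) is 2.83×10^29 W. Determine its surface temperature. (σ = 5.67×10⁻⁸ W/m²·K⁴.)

A = 4πr² = 4π × (7.94×10^10)² = 7.92×10^22 m².
From P = σAT⁴, T = (P / σA)^(1/4) = (2.83×10^29 / (5.67×10⁻⁸ × 7.92×10^22))^(1/4).
T = (6.30×10^13)^(1/4) = 2820 K.

T ≈ 2820 K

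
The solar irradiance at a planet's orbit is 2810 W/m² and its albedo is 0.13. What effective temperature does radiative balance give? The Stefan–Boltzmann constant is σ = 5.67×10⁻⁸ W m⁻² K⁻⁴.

T ≈ 322 K

Power absorbed = (1−a)S·πR²; power emitted = 4πR²σT⁴. Equating and cancelling πR²:
T = ((1−a)S / 4σ)^(1/4) = (2440 / (4 × 5.67×10⁻⁸))^(1/4) = (1.08×10^10)^(1/4).
T = 322 K.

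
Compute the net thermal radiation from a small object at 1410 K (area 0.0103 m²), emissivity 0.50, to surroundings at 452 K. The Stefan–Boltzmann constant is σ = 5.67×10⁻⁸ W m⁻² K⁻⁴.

Q = εσA(T⁴ − T_s⁴). T⁴ − T_s⁴ = (1410)⁴ − (452)⁴ = 3.95×10^12 − 4.17×10^10 = 3.91×10^12 K⁴.
Q = 0.50 × 5.67×10⁻⁸ × 0.0103 × 3.91×10^12 = 1140 W.

Q ≈ 1140 W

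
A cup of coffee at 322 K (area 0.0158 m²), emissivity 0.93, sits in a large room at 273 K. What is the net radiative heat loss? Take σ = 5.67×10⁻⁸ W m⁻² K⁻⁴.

Q = εσA(T⁴ − T_s⁴). T⁴ − T_s⁴ = (322)⁴ − (273)⁴ = 1.08×10^10 − 5.55×10^9 = 5.20×10^9 K⁴.
Q = 0.93 × 5.67×10⁻⁸ × 0.0158 × 5.20×10^9 = 4.33 W.

Q ≈ 4.33 W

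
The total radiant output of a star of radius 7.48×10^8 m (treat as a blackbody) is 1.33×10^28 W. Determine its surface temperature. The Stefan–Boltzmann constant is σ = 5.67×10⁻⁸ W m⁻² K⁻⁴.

A = 4πr² = 4π × (7.48×10^8)² = 7.03×10^18 m².
From P = σAT⁴, T = (P / σA)^(1/4) = (1.33×10^28 / (5.67×10⁻⁸ × 7.03×10^18))^(1/4).
T = (3.34×10^16)^(1/4) = 13500 K.

T ≈ 13500 K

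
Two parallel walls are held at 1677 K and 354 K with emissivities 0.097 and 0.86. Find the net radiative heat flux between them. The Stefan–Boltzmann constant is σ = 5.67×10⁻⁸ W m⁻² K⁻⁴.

q ≈ 42700 W/m²

For two large parallel gray plates, q = σ(T₁⁴ − T₂⁴) / (1/ε₁ + 1/ε₂ − 1).
1/ε₁ + 1/ε₂ − 1 = 1/0.097 + 1/0.86 − 1 = 10.47.
T₁⁴ − T₂⁴ = 7.91×10^12 − 1.57×10^10 = 7.89×10^12 K⁴.
q = 5.67×10⁻⁸ × 7.89×10^12 / 10.47 = 42700 W/m².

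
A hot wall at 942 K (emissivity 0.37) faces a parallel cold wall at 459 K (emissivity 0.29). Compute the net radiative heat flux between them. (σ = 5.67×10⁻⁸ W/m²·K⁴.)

For two large parallel gray plates, q = σ(T₁⁴ − T₂⁴) / (1/ε₁ + 1/ε₂ − 1).
1/ε₁ + 1/ε₂ − 1 = 1/0.37 + 1/0.29 − 1 = 5.151.
T₁⁴ − T₂⁴ = 7.87×10^11 − 4.44×10^10 = 7.43×10^11 K⁴.
q = 5.67×10⁻⁸ × 7.43×10^11 / 5.151 = 8180 W/m².

q ≈ 8180 W/m²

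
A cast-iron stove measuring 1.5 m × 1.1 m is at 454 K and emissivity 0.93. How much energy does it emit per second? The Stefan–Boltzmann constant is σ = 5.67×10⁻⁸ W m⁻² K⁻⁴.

A = 1.5 × 1.1 = 1.65 m².
Stefan–Boltzmann: P = εσAT⁴ = 0.93 × 5.67×10⁻⁸ × 1.65 × (454)⁴ = 0.93 × 5.67×10⁻⁸ × 1.65 × 4.25×10^10.
P = 3700 W.

P ≈ 3700 W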